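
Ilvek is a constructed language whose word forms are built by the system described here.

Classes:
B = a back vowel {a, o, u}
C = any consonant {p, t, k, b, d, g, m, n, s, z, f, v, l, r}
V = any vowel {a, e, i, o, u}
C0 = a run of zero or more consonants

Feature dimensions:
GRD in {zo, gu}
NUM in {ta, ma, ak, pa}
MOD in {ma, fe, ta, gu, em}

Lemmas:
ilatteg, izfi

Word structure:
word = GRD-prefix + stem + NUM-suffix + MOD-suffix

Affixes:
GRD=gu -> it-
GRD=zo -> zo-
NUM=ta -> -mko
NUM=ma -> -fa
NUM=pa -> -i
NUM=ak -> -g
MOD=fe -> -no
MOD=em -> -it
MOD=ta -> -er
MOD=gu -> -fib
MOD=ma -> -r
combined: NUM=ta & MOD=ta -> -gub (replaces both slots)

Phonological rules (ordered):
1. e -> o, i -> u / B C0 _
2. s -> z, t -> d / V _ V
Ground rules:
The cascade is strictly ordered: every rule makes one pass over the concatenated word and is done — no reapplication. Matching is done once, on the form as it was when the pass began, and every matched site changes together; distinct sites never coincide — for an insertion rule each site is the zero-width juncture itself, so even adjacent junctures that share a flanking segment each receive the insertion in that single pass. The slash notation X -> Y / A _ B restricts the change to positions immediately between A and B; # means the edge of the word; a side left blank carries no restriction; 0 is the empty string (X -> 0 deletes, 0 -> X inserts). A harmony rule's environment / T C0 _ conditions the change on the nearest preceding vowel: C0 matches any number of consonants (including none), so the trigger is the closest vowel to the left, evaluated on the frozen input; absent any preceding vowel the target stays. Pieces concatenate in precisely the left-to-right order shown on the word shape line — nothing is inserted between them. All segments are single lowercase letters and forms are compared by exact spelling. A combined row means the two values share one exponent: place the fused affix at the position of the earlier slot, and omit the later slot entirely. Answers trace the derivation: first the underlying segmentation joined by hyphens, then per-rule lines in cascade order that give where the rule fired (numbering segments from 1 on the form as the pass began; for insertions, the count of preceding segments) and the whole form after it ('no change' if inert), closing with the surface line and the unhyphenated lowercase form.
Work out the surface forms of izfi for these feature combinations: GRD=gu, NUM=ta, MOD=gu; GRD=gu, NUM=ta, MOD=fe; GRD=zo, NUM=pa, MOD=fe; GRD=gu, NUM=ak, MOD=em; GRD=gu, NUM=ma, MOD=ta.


cell GRD=gu, NUM=ta, MOD=gu:
underlying: it-izfi-mko-fib
1. e -> o, i -> u / B C0 _: fires at position(s) 11: itizfimkofub
2. s -> z, t -> d / V _ V: fires at position(s) 2: idizfimkofub
surface: idizfimkofub

cell GRD=gu, NUM=ta, MOD=fe:
underlying: it-izfi-mko-no
1. e -> o, i -> u / B C0 _: no change
2. s -> z, t -> d / V _ V: fires at position(s) 2: idizfimkono
surface: idizfimkono

cell GRD=zo, NUM=pa, MOD=fe:
underlying: zo-izfi-i-no
1. e -> o, i -> u / B C0 _: fires at position(s) 3: zouzfiino
2. s -> z, t -> d / V _ V: no change
surface: zouzfiino

cell GRD=gu, NUM=ak, MOD=em:
underlying: it-izfi-g-it
1. e -> o, i -> u / B C0 _: no change
2. s -> z, t -> d / V _ V: fires at position(s) 2: idizfigit
surface: idizfigit

cell GRD=gu, NUM=ma, MOD=ta:
underlying: it-izfi-fa-er
1. e -> o, i -> u / B C0 _: fires at position(s) 9: itizfifaor
2. s -> z, t -> d / V _ V: fires at position(s) 2: idizfifaor
surface: idizfifaor


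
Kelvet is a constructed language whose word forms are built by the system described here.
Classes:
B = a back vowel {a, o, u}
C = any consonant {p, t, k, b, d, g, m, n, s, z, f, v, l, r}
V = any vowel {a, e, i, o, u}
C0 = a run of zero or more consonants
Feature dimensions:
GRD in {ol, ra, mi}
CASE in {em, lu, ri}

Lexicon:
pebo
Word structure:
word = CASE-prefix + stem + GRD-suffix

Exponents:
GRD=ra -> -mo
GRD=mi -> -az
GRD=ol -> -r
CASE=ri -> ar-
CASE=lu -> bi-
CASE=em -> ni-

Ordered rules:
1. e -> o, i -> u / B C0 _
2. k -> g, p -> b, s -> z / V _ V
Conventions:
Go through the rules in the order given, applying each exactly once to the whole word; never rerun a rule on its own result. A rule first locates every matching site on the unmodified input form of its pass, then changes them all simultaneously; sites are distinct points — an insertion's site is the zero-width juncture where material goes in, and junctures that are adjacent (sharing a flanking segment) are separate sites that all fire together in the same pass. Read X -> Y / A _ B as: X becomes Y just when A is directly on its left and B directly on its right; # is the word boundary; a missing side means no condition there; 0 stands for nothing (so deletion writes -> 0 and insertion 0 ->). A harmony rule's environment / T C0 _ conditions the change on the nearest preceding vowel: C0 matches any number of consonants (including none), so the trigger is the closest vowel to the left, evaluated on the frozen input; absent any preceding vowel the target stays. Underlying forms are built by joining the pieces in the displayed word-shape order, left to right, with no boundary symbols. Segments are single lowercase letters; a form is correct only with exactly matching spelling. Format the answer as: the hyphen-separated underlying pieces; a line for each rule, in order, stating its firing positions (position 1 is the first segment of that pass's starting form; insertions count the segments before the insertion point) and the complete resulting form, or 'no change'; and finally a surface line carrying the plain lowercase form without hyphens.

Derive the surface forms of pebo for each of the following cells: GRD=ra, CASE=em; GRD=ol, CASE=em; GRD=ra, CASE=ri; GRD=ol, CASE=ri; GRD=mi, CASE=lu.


cell GRD=ra, CASE=em:
underlying: ni-pebo-mo
1. e -> o, i -> u / B C0 _: no change
2. k -> g, p -> b, s -> z / V _ V: fires at position(s) 3: nibebomo
surface: nibebomo

cell GRD=ol, CASE=em:
underlying: ni-pebo-r
1. e -> o, i -> u / B C0 _: no change
2. k -> g, p -> b, s -> z / V _ V: fires at position(s) 3: nibebor
surface: nibebor

cell GRD=ra, CASE=ri:
underlying: ar-pebo-mo
1. e -> o, i -> u / B C0 _: fires at position(s) 4: arpobomo
2. k -> g, p -> b, s -> z / V _ V: no change
surface: arpobomo

cell GRD=ol, CASE=ri:
underlying: ar-pebo-r
1. e -> o, i -> u / B C0 _: fires at position(s) 4: arpobor
2. k -> g, p -> b, s -> z / V _ V: no change
surface: arpobor

cell GRD=mi, CASE=lu:
underlying: bi-pebo-az
1. e -> o, i -> u / B C0 _: no change
2. k -> g, p -> b, s -> z / V _ V: fires at position(s) 3: bibeboaz
surface: bibeboaz


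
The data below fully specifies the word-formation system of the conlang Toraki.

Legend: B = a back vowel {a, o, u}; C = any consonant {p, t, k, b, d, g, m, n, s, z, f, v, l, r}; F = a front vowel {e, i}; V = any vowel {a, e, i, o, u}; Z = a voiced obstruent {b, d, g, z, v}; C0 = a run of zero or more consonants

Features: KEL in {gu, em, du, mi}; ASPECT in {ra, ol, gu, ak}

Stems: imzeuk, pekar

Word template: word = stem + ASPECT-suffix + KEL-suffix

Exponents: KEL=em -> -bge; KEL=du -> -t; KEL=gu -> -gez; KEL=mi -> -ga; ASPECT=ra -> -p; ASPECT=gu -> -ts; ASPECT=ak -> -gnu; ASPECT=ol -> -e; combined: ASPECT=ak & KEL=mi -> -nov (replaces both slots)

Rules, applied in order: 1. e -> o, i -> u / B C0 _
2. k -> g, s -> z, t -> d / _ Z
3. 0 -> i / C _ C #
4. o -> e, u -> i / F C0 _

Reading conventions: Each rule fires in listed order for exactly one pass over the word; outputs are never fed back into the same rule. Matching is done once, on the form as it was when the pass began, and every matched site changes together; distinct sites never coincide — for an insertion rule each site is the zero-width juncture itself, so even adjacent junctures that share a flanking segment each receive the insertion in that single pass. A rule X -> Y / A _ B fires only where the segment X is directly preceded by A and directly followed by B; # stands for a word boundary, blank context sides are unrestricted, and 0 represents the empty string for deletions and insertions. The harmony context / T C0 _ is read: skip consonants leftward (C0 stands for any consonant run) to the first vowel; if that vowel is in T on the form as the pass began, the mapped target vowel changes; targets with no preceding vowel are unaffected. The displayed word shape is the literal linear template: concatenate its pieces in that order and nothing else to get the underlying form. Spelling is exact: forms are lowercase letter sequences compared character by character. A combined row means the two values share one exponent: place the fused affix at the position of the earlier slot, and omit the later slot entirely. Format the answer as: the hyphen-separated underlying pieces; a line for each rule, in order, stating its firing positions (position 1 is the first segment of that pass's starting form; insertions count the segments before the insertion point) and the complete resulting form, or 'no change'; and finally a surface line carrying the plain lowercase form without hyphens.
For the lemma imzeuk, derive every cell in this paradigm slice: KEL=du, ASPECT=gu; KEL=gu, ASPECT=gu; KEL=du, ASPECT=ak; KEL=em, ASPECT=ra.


cell KEL=du, ASPECT=gu:
underlying: imzeuk-ts-t
1. e -> o, i -> u / B C0 _: no change
2. k -> g, s -> z, t -> d / _ Z: no change
3. 0 -> i / C _ C #: inserts after position(s) 8: imzeuktsit
4. o -> e, u -> i / F C0 _: fires at position(s) 5: imzeiktsit
surface: imzeiktsit

cell KEL=gu, ASPECT=gu:
underlying: imzeuk-ts-gez
1. e -> o, i -> u / B C0 _: fires at position(s) 10: imzeuktsgoz
2. k -> g, s -> z, t -> d / _ Z: fires at position(s) 8: imzeuktzgoz
3. 0 -> i / C _ C #: no change
4. o -> e, u -> i / F C0 _: fires at position(s) 5: imzeiktzgoz
surface: imzeiktzgoz

cell KEL=du, ASPECT=ak:
underlying: imzeuk-gnu-t
1. e -> o, i -> u / B C0 _: no change
2. k -> g, s -> z, t -> d / _ Z: fires at position(s) 6: imzeuggnut
3. 0 -> i / C _ C #: no change
4. o -> e, u -> i / F C0 _: fires at position(s) 5: imzeiggnut
surface: imzeiggnut

cell KEL=em, ASPECT=ra:
underlying: imzeuk-p-bge
1. e -> o, i -> u / B C0 _: fires at position(s) 10: imzeukpbgo
2. k -> g, s -> z, t -> d / _ Z: no change
3. 0 -> i / C _ C #: no change
4. o -> e, u -> i / F C0 _: fires at position(s) 5: imzeikpbgo
surface: imzeikpbgo


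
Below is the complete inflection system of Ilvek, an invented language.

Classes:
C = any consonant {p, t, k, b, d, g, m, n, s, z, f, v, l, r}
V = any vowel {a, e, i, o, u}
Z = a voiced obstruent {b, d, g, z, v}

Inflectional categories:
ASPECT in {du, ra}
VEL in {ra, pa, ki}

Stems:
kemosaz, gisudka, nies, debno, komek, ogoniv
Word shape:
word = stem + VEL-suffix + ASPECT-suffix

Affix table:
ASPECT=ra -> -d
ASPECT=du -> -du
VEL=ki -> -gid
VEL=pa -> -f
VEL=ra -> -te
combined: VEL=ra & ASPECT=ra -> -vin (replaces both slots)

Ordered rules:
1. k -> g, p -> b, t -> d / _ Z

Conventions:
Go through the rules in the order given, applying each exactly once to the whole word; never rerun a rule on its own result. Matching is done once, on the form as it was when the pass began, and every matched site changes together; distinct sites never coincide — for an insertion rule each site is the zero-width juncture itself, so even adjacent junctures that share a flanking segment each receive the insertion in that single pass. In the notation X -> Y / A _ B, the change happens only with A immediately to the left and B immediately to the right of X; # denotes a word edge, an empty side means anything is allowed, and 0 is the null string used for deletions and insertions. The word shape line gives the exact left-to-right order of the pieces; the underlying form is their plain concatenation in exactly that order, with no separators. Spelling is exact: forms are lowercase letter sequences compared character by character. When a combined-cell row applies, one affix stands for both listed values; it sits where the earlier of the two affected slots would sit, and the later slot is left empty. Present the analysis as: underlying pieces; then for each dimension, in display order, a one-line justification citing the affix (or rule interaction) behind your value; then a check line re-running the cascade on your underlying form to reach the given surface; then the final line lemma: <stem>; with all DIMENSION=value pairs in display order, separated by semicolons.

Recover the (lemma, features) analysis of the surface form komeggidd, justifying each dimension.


underlying: komek-gid-d
ASPECT=ra - signalled by the affix -d
VEL=ki - signalled by the affix -gid
check: komekgidd -> komeggidd
lemma: komek; ASPECT=ra; VEL=ki


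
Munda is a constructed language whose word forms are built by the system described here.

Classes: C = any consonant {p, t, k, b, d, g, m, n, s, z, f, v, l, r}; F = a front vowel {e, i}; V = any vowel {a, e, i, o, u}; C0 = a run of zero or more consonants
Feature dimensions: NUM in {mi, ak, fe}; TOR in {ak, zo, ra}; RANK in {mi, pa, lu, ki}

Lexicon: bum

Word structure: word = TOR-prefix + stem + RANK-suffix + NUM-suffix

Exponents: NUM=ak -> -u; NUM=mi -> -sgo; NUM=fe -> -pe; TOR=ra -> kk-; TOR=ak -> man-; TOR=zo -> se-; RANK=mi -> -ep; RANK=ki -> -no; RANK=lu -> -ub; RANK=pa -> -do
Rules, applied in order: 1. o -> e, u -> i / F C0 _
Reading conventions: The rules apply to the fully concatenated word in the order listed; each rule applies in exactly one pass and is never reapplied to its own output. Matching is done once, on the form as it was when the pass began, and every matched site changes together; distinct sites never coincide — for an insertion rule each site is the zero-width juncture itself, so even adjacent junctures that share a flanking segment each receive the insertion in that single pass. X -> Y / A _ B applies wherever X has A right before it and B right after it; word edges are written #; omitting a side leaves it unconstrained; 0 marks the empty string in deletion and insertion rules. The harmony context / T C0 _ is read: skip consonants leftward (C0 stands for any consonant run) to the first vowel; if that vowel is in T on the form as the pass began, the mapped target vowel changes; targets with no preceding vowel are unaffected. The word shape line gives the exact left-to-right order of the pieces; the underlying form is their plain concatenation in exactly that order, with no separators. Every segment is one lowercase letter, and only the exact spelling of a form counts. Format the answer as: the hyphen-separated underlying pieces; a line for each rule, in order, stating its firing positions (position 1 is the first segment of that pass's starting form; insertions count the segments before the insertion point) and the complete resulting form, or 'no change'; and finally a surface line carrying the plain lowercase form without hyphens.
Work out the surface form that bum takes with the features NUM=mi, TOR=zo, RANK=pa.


underlying: se-bum-do-sgo
1. o -> e, u -> i / F C0 _: fires at position(s) 4: sebimdosgo
surface: sebimdosgo


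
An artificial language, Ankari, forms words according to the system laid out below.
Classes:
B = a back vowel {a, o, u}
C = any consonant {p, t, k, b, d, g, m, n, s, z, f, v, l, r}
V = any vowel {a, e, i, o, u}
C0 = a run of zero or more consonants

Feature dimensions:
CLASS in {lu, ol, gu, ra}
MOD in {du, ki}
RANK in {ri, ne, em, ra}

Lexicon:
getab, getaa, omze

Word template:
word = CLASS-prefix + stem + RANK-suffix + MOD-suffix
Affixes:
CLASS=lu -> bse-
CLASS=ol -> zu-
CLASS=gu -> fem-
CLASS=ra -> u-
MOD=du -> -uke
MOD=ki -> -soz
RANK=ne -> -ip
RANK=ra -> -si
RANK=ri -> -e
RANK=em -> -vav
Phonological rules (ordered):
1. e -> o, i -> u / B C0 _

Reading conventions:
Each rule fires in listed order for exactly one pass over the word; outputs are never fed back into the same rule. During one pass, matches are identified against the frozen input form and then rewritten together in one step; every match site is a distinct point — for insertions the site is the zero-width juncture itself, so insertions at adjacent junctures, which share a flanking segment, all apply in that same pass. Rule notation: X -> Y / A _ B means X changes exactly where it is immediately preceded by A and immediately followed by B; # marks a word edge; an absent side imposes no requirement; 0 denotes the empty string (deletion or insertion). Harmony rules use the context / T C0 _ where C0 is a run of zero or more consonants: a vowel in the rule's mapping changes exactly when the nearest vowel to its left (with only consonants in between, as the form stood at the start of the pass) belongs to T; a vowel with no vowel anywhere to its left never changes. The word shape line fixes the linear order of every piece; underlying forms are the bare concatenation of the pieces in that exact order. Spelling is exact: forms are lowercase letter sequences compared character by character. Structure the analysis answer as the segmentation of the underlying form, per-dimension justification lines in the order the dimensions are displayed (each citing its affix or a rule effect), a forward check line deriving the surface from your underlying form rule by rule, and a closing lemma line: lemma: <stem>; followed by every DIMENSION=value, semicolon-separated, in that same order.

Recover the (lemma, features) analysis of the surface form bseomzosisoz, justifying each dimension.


underlying: bse-omze-si-soz
CLASS=lu - signalled by the affix bse-
MOD=ki - signalled by the affix -soz
RANK=ra - signalled by the affix -si
check: bseomzesisoz -> bseomzosisoz
lemma: omze; CLASS=lu; MOD=ki; RANK=ra


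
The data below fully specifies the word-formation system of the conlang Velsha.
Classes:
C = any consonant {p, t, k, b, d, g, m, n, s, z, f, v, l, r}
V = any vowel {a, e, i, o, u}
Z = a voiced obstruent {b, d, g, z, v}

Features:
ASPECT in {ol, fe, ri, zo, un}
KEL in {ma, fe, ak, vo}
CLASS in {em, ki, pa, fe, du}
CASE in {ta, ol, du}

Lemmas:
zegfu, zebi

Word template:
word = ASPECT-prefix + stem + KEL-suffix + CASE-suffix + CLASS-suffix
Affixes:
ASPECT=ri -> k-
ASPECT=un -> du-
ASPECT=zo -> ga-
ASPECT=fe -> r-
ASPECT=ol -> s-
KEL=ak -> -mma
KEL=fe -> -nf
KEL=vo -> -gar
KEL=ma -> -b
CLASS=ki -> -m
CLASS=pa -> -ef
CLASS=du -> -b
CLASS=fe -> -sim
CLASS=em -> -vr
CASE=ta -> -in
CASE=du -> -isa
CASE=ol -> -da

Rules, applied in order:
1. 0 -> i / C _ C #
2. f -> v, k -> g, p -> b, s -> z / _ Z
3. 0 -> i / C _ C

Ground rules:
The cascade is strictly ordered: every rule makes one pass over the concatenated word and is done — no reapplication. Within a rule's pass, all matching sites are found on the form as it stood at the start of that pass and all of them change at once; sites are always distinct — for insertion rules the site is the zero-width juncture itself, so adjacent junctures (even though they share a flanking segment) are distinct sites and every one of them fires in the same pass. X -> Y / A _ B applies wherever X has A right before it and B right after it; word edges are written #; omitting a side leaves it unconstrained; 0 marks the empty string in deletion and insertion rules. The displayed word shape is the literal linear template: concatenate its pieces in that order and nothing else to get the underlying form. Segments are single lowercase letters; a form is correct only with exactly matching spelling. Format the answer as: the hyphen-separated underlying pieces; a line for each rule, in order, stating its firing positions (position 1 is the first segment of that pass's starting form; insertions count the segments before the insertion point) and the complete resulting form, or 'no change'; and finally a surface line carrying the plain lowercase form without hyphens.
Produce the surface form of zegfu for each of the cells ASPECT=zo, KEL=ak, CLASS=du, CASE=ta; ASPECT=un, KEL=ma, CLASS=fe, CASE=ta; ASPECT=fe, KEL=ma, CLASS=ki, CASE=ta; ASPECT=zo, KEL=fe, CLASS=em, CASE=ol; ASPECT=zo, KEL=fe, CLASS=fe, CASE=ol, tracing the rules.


cell ASPECT=zo, KEL=ak, CLASS=du, CASE=ta:
underlying: ga-zegfu-mma-in-b
1. 0 -> i / C _ C #: inserts after position(s) 12: gazegfummainib
2. f -> v, k -> g, p -> b, s -> z / _ Z: no change
3. 0 -> i / C _ C: inserts after position(s) 5, 8: gazegifumimainib
surface: gazegifumimainib

cell ASPECT=un, KEL=ma, CLASS=fe, CASE=ta:
underlying: du-zegfu-b-in-sim
1. 0 -> i / C _ C #: no change
2. f -> v, k -> g, p -> b, s -> z / _ Z: no change
3. 0 -> i / C _ C: inserts after position(s) 5, 10: duzegifubinisim
surface: duzegifubinisim

cell ASPECT=fe, KEL=ma, CLASS=ki, CASE=ta:
underlying: r-zegfu-b-in-m
1. 0 -> i / C _ C #: inserts after position(s) 9: rzegfubinim
2. f -> v, k -> g, p -> b, s -> z / _ Z: no change
3. 0 -> i / C _ C: inserts after position(s) 1, 4: rizegifubinim
surface: rizegifubinim

cell ASPECT=zo, KEL=fe, CLASS=em, CASE=ol:
underlying: ga-zegfu-nf-da-vr
1. 0 -> i / C _ C #: inserts after position(s) 12: gazegfunfdavir
2. f -> v, k -> g, p -> b, s -> z / _ Z: fires at position(s) 9: gazegfunvdavir
3. 0 -> i / C _ C: inserts after position(s) 5, 8, 9: gazegifunividavir
surface: gazegifunividavir

cell ASPECT=zo, KEL=fe, CLASS=fe, CASE=ol:
underlying: ga-zegfu-nf-da-sim
1. 0 -> i / C _ C #: no change
2. f -> v, k -> g, p -> b, s -> z / _ Z: fires at position(s) 9: gazegfunvdasim
3. 0 -> i / C _ C: inserts after position(s) 5, 8, 9: gazegifunividasim
surface: gazegifunividasim


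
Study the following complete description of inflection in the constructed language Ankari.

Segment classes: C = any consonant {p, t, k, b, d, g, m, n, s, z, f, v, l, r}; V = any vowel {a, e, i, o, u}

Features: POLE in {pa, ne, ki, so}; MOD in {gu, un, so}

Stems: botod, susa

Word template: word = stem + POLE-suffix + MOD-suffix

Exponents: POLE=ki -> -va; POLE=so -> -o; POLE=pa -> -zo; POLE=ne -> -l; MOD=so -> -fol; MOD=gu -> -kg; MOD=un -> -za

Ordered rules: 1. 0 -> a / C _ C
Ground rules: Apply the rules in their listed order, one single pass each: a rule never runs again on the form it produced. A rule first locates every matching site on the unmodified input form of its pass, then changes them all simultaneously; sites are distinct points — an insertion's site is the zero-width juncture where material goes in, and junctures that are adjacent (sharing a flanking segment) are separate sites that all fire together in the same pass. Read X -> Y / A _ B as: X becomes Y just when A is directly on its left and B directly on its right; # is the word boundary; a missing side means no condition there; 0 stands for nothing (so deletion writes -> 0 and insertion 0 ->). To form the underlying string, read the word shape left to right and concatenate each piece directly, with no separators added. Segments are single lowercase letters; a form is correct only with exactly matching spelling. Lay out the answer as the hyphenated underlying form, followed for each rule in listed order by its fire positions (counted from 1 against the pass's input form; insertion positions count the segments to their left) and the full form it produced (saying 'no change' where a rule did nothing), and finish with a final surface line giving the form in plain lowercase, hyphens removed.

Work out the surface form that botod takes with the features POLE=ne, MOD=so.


underlying: botod-l-fol
1. 0 -> a / C _ C: inserts after position(s) 5, 6: botodalafol
surface: botodalafol


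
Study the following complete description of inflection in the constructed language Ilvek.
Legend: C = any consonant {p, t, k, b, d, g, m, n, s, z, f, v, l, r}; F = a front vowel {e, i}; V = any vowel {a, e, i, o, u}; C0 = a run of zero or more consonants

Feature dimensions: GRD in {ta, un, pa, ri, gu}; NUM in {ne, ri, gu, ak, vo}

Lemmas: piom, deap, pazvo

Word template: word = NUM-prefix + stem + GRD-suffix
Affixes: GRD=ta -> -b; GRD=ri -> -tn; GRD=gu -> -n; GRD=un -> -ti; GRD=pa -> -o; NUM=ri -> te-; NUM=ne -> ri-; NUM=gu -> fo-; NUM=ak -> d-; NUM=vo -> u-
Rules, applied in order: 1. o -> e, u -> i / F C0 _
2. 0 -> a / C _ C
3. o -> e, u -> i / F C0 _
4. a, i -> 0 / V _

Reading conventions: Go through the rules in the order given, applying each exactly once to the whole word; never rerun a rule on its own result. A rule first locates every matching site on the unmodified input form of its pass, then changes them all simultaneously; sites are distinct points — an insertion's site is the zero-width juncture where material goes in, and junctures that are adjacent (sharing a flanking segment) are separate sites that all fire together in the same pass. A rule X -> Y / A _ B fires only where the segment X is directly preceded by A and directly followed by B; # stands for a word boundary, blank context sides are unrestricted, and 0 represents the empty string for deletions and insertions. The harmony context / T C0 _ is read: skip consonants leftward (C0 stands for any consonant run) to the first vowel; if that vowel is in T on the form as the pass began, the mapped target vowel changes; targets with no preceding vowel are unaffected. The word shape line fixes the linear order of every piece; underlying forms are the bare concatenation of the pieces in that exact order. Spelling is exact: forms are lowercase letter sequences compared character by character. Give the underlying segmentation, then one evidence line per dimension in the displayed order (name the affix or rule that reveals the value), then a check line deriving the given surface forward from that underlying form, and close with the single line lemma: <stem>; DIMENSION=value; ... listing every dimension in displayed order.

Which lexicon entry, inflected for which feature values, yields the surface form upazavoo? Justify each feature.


underlying: u-pazvo-o
GRD=pa - signalled by the affix -o
NUM=vo - signalled by the affix u-
check: upazvoo -> upazvoo -> upazavoo -> upazavoo -> upazavoo
lemma: pazvo; GRD=pa; NUM=vo


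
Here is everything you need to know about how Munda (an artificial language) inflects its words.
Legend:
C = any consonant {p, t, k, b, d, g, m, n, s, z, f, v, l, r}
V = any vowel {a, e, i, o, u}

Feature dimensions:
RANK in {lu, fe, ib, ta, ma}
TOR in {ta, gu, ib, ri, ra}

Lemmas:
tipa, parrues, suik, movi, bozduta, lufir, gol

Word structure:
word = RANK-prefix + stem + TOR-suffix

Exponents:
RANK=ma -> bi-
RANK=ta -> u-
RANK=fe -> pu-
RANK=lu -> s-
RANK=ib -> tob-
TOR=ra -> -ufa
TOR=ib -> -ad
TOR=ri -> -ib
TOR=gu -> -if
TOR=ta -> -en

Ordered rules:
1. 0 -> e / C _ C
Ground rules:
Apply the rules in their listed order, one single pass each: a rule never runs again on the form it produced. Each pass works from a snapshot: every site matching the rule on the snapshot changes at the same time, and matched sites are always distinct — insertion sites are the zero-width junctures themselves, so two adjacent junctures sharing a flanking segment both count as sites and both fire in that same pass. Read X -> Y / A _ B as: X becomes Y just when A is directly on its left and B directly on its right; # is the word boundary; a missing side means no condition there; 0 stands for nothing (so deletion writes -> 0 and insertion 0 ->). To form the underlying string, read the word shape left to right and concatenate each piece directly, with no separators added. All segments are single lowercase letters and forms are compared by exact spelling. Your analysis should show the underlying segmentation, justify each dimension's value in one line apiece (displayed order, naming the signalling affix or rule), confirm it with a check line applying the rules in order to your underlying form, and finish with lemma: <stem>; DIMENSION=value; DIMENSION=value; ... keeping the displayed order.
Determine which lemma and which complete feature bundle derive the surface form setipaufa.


underlying: s-tipa-ufa
RANK=lu - signalled by the affix s-
TOR=ra - signalled by the affix -ufa
check: stipaufa -> setipaufa
lemma: tipa; RANK=lu; TOR=ra


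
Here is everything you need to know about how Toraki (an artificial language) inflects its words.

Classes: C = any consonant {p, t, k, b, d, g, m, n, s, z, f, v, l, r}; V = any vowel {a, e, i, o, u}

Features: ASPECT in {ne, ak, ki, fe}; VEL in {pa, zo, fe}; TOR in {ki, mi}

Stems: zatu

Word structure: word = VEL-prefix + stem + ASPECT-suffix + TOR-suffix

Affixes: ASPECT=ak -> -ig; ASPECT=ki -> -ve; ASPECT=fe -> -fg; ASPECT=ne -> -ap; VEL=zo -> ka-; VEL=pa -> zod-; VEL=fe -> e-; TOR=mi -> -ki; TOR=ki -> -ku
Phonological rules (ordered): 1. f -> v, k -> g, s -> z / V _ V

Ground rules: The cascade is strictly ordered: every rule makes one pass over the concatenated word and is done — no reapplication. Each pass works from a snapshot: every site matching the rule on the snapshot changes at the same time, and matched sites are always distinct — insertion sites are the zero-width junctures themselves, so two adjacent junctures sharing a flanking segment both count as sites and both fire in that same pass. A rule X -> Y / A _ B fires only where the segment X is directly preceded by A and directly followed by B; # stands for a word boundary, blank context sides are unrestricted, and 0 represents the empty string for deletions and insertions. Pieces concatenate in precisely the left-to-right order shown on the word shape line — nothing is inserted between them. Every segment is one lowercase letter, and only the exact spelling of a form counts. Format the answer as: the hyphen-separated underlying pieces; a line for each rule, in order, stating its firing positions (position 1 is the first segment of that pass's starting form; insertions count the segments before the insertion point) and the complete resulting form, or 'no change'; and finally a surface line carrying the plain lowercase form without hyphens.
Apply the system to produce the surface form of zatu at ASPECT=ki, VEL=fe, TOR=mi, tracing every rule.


underlying: e-zatu-ve-ki
1. f -> v, k -> g, s -> z / V _ V: fires at position(s) 8: ezatuvegi
surface: ezatuvegi


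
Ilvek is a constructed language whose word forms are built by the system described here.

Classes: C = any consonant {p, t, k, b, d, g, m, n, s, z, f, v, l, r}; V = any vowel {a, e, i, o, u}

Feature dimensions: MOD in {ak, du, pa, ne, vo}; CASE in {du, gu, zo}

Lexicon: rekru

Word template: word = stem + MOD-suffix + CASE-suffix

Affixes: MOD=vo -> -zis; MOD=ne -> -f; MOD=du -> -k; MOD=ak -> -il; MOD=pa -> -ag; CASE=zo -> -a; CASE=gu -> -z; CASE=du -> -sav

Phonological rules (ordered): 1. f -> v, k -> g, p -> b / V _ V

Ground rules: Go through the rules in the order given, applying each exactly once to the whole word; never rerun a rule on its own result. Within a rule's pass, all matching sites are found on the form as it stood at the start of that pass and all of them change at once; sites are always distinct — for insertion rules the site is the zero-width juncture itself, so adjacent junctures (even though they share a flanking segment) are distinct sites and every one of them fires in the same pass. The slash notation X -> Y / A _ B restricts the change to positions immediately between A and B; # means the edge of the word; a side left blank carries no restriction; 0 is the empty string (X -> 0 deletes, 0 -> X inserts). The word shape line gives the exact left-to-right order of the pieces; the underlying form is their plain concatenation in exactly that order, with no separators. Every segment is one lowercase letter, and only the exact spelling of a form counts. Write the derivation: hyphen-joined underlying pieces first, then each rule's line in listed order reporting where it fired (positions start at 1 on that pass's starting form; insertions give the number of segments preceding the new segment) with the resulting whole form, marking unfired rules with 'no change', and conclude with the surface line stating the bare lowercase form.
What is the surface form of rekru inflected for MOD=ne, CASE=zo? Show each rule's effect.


underlying: rekru-f-a
1. f -> v, k -> g, p -> b / V _ V: fires at position(s) 6: rekruva
surface: rekruva


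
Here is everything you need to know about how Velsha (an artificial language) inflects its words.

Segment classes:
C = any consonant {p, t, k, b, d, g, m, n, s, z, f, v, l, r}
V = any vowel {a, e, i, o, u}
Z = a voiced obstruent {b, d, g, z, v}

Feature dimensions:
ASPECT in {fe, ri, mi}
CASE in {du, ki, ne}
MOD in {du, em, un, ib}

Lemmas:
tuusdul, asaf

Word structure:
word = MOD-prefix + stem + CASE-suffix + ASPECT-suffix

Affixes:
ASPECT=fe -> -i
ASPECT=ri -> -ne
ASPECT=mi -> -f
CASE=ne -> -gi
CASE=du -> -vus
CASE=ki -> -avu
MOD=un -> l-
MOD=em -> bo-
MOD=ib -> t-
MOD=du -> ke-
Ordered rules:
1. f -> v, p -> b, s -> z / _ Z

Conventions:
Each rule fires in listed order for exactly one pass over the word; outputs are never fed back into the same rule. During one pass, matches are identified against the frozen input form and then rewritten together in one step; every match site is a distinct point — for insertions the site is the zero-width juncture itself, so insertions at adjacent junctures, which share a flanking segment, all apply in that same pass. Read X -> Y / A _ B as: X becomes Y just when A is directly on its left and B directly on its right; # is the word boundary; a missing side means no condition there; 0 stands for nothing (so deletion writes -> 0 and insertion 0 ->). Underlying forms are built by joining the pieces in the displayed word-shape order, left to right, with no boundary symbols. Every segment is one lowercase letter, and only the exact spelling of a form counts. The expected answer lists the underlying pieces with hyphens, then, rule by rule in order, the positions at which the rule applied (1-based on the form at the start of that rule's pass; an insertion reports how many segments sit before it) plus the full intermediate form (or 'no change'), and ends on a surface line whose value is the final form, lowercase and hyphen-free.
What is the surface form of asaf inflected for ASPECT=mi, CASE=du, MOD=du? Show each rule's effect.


underlying: ke-asaf-vus-f
1. f -> v, p -> b, s -> z / _ Z: fires at position(s) 6: keasavvusf
surface: keasavvusf


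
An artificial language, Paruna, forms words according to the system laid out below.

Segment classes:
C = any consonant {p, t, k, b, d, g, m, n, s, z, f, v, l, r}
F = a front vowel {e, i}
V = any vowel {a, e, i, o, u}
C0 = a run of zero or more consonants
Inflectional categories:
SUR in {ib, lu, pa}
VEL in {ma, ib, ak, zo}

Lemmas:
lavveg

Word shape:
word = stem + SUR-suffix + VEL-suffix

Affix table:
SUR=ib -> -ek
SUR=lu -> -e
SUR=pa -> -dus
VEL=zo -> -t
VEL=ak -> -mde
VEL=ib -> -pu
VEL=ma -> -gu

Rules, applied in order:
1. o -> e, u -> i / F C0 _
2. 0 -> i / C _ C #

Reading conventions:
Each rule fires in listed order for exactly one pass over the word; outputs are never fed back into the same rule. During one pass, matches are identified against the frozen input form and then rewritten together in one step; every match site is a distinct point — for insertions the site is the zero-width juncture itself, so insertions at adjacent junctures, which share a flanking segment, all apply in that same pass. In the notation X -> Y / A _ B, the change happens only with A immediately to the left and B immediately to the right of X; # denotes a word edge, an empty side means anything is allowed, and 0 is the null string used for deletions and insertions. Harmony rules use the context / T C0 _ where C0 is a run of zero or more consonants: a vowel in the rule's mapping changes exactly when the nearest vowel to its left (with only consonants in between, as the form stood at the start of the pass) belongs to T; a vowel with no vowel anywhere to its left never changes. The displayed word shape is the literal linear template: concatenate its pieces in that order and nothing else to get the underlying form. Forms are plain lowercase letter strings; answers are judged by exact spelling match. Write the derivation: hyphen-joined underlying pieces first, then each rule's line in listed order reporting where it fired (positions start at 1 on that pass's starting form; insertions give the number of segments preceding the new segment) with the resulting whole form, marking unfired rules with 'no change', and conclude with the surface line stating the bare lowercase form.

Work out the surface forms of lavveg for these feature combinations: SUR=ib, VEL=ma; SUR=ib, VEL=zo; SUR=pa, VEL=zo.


cell SUR=ib, VEL=ma:
underlying: lavveg-ek-gu
1. o -> e, u -> i / F C0 _: fires at position(s) 10: lavvegekgi
2. 0 -> i / C _ C #: no change
surface: lavvegekgi

cell SUR=ib, VEL=zo:
underlying: lavveg-ek-t
1. o -> e, u -> i / F C0 _: no change
2. 0 -> i / C _ C #: inserts after position(s) 8: lavvegekit
surface: lavvegekit

cell SUR=pa, VEL=zo:
underlying: lavveg-dus-t
1. o -> e, u -> i / F C0 _: fires at position(s) 8: lavvegdist
2. 0 -> i / C _ C #: inserts after position(s) 9: lavvegdisit
surface: lavvegdisit


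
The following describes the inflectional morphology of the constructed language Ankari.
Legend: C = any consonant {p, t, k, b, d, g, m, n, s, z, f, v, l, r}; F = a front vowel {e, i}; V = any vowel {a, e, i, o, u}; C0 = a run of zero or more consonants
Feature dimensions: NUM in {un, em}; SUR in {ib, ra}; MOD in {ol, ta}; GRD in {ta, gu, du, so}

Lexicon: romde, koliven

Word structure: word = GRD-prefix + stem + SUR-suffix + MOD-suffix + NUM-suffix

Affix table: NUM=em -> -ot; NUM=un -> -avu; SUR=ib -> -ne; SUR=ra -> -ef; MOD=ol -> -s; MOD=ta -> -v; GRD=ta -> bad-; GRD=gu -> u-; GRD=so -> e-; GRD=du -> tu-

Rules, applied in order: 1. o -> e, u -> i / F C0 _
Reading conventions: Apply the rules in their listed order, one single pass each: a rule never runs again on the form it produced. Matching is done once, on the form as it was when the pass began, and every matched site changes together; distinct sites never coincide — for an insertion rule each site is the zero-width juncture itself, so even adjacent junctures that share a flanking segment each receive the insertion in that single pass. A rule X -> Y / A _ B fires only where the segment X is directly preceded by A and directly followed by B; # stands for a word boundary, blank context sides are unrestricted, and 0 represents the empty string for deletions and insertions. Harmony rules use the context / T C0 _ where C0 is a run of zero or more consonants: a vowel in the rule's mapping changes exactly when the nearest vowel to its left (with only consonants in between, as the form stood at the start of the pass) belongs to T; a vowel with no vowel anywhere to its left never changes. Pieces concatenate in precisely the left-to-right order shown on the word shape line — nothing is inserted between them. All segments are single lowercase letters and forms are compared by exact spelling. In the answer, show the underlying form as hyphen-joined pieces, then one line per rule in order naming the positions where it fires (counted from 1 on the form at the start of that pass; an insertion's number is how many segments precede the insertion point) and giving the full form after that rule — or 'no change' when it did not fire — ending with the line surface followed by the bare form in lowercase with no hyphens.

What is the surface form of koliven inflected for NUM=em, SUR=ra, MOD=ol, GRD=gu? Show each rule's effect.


underlying: u-koliven-ef-s-ot
1. o -> e, u -> i / F C0 _: fires at position(s) 12: ukolivenefset
surface: ukolivenefset


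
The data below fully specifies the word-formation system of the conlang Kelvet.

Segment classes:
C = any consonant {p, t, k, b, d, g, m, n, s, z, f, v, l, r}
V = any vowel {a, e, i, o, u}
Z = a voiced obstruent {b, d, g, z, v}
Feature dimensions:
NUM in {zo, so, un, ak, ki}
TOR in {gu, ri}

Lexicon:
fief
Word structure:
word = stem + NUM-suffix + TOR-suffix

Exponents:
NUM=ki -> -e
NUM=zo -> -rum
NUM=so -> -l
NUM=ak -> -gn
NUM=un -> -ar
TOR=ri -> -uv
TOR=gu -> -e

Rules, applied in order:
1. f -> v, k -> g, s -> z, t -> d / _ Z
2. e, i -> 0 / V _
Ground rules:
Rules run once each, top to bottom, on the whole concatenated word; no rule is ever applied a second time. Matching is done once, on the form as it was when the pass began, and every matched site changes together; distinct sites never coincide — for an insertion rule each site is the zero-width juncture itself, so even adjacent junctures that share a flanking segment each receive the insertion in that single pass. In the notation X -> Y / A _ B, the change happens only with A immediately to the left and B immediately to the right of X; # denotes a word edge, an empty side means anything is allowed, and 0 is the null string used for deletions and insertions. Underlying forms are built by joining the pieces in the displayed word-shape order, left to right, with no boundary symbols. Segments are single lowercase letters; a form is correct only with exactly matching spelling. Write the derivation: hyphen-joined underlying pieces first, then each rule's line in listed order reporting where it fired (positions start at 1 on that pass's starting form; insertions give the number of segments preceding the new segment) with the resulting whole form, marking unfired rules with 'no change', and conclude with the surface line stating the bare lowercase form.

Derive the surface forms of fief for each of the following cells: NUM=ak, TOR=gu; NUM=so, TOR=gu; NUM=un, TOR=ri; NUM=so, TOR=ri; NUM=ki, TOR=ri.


cell NUM=ak, TOR=gu:
underlying: fief-gn-e
1. f -> v, k -> g, s -> z, t -> d / _ Z: fires at position(s) 4: fievgne
2. e, i -> 0 / V _: fires at position(s) 3: fivgne
surface: fivgne

cell NUM=so, TOR=gu:
underlying: fief-l-e
1. f -> v, k -> g, s -> z, t -> d / _ Z: no change
2. e, i -> 0 / V _: fires at position(s) 3: fifle
surface: fifle

cell NUM=un, TOR=ri:
underlying: fief-ar-uv
1. f -> v, k -> g, s -> z, t -> d / _ Z: no change
2. e, i -> 0 / V _: fires at position(s) 3: fifaruv
surface: fifaruv

cell NUM=so, TOR=ri:
underlying: fief-l-uv
1. f -> v, k -> g, s -> z, t -> d / _ Z: no change
2. e, i -> 0 / V _: fires at position(s) 3: fifluv
surface: fifluv

cell NUM=ki, TOR=ri:
underlying: fief-e-uv
1. f -> v, k -> g, s -> z, t -> d / _ Z: no change
2. e, i -> 0 / V _: fires at position(s) 3: fifeuv
surface: fifeuv
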